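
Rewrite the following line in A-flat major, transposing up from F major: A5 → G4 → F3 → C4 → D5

F major to A-flat major up is a minor third, so every note moves up by that interval.
A5 -> C6
G4 -> Bb4
F3 -> Ab3
C4 -> Eb4
D5 -> F5

C6 Bb4 Ab3 Eb4 F5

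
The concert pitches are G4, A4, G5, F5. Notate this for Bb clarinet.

A4 B4 A5 G5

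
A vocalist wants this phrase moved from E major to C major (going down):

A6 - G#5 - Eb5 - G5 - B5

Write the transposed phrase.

F6 E5 Cb5 Eb5 G5

E major to C major down is a major third, so every note moves down by that interval.
A6 -> F6
G#5 -> E5
Eb5 -> Cb5
G5 -> Eb5
B5 -> G5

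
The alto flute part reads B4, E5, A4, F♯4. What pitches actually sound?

Written C4 on the alto flute sounds as G3, a perfect fourth lower; apply that shift to every note.
B4 becomes F#4
E5 becomes B4
A4 becomes E4
F#4 becomes C#4

F#4 B4 E4 C#4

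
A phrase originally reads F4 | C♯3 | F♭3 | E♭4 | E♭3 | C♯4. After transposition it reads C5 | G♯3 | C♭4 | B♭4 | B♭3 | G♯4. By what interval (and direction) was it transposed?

From F4 to C5 is 5 letter names — a fifth of some quality.
F4 to C5 is 7 semitones, which makes it a perfect fifth; the second version is higher, so the direction is up.
Checking another pair — C#4 → G#4 — gives the same interval.

up a perfect fifth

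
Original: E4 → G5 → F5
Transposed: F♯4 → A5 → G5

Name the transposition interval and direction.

From E4 to F#4 is 2 letter names — a second of some quality.
E4 to F#4 is 2 semitones, which makes it a major second; the second version is higher, so the direction is up.
Checking another pair — F5 → G5 — gives the same interval.

up a major second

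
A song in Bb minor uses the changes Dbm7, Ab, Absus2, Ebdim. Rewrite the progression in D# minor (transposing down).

F#m7 C# C#sus2 G#dim

Bb minor down to D# minor is a diminished sixth; each chord root moves by that interval while the quality stays the same.
Dbm7: root Db down a diminished sixth → F#, giving F#m7.
Ab: root Ab down a diminished sixth → C#, giving C#.
Absus2: root Ab down a diminished sixth → C#, giving C#sus2.
Ebdim: root Eb down a diminished sixth → G#, giving G#dim.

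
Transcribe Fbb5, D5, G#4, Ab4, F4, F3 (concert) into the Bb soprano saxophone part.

The Bb soprano saxophone sounds a major second below written, so the written part must be a major second above concert — transpose each note up.
Fbb5 becomes Gbb5
D5 becomes E5
G#4 becomes A#4
Ab4 becomes Bb4
F4 becomes G4
F3 becomes G3

Gbb5 E5 A#4 Bb4 G4 G3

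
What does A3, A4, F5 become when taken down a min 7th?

B2 B3 G4

A3: a seventh down reaches B, and 10 semitones makes it B2.
A4: a seventh down reaches B, and 10 semitones makes it B3.
A minor seventh down from F5 gives G4.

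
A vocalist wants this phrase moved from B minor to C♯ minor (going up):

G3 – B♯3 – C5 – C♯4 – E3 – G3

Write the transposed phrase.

A3 C##4 D5 D#4 F#3 A3

B minor to C♯ minor up is a major second, so every note moves up by that interval.
G3 → A3
B#3 → C##4
C5 → D5
C#4 → D#4
E3 → F#3
G3 → A3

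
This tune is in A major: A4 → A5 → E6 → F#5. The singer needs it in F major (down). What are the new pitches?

F4 F5 C6 D5

A major to F major down is a major third, so every note moves down by that interval.
A4 becomes F4
A5 becomes F5
E6 becomes C6
F#5 becomes D5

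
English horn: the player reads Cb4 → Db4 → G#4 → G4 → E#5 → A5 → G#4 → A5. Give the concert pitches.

Fb3 Gb3 C#4 C4 A#4 D5 C#4 D5

Written C4 on the English horn sounds as F3, a perfect fifth lower; apply that shift to every note.
Cb4 -> Fb3
Db4 -> Gb3
G#4 -> C#4
G4 -> C4
E#5 -> A#4
A5 -> D5
G#4 -> C#4
A5 -> D5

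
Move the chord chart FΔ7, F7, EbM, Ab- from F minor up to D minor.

F minor up to D minor is a major sixth; each chord root moves by that interval while the quality stays the same.
FΔ7: root F up a major sixth → D, giving DΔ7.
F7: root F up a major sixth → D, giving D7.
EbM: root Eb up a major sixth → C, giving CM.
Ab-: root Ab up a major sixth → F, giving F-.

DΔ7 D7 CM F-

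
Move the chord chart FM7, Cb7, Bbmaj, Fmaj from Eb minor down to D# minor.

E#M7 B7 A#maj E#maj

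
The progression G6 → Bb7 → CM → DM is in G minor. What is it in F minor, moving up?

G minor up to F minor is a minor seventh; each chord root moves by that interval while the quality stays the same.
G6: root G up a minor seventh → F, giving F6.
Bb7: root Bb up a minor seventh → Ab, giving Ab7.
CM: root C up a minor seventh → Bb, giving BbM.
DM: root D up a minor seventh → C, giving CM.

F6 Ab7 BbM CM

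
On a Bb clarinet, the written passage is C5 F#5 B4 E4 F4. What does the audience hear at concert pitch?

Bb4 E5 A4 D4 Eb4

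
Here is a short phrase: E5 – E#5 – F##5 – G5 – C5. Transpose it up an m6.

C6 C#6 D#6 Eb6 Ab5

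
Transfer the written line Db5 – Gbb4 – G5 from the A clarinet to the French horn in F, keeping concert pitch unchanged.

F5 Bbb4 B5

First find concert pitch: the A clarinet sounds a minor third below written, so Db5 Gbb4 G5 sounds Bb4 Ebb4 E5.
Then write for French horn in F: it sounds a perfect fifth below written, so the part must be a perfect fifth above concert.
Bb4 → F5
Ebb4 → Bbb4
E5 → B5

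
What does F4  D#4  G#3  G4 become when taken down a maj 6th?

F4 down a major sixth is Ab3.
D#4: a sixth down reaches F, and 9 semitones makes it F#3.
A major sixth down from G#3 gives B2.
A major sixth down from G4 gives Bb3.

Ab3 F#3 B2 Bb3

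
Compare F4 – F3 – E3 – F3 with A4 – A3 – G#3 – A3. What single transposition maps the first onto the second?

up a major third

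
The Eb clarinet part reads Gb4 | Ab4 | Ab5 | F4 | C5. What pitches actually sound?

Bbb4 Cb5 Cb6 Ab4 Eb5

Written C4 on the Eb clarinet sounds as Eb4, a minor third higher; apply that shift to every note.
Gb4 to Bbb4
Ab4 to Cb5
Ab5 to Cb6
F4 to Ab4
C5 to Eb5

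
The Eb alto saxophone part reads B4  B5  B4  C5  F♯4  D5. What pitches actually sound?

D4 D5 D4 Eb4 A3 F4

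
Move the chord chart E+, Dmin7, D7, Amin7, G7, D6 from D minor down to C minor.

D+ Cmin7 C7 Gmin7 F7 C6

D minor down to C minor is a major second; each chord root moves by that interval while the quality stays the same.
E+: root E down a major second → D, giving D+.
Dmin7: root D down a major second → C, giving Cmin7.
D7: root D down a major second → C, giving C7.
Amin7: root A down a major second → G, giving Gmin7.
G7: root G down a major second → F, giving F7.
D6: root D down a major second → C, giving C6.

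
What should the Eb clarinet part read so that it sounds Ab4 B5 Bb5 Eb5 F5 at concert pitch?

The Eb clarinet sounds a minor third above written, so the written part must be a minor third below concert — transpose each note down.
Ab4 → F4
B5 → G#5
Bb5 → G5
Eb5 → C5
F5 → D5

F4 G#5 G5 C5 D5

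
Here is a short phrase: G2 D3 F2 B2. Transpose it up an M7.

F#3 C#4 E3 A#3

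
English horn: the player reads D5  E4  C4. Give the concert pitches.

G4 A3 F3

The English horn sounds a perfect fifth below written, so transpose each written note down a perfect fifth.
D5 -> G4
E4 -> A3
C4 -> F3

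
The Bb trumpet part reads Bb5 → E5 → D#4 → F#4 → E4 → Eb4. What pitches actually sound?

The Bb trumpet sounds a major second below written, so transpose each written note down a major second.
Bb5 to Ab5
E5 to D5
D#4 to C#4
F#4 to E4
E4 to D4
Eb4 to Db4

Ab5 D5 C#4 E4 D4 Db4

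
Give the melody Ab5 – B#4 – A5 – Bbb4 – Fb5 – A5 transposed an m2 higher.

Bbb5 C#5 Bb5 Cbb5 Gbb5 Bb5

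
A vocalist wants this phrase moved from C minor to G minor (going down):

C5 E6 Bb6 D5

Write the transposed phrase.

C minor to G minor down is a perfect fourth, so every note moves down by that interval.
C5 to G4
E6 to B5
Bb6 to F6
D5 to A4

G4 B5 F6 A4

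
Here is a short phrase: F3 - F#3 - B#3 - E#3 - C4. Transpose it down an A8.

F3 gives Fb2
F#3 gives F2
B#3 gives B2
E#3 gives E2
C4 gives Cb3

Fb2 F2 B2 E2 Cb3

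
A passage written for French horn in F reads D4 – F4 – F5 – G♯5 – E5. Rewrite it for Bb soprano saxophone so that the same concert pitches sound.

A3 C4 C5 D#5 B4

First find concert pitch: the French horn in F sounds a perfect fifth below written, so D4 F4 F5 G♯5 E5 sounds G3 Bb3 Bb4 C#5 A4.
Then write for Bb soprano saxophone: it sounds a major second below written, so the part must be a major second above concert.
G3 → A3
Bb3 → C4
Bb4 → C5
C#5 → D#5
A4 → B4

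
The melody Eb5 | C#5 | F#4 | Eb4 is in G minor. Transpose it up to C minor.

G minor to C minor up is a perfect fourth, so every note moves up by that interval.
Eb5 to Ab5
C#5 to F#5
F#4 to B4
Eb4 to Ab4

Ab5 F#5 B4 Ab4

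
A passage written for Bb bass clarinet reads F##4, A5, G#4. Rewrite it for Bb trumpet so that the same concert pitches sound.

F##3 A4 G#3

First find concert pitch: the Bb bass clarinet sounds a major ninth below written, so F##4 A5 G#4 sounds E#3 G4 F#3.
Then write for Bb trumpet: it sounds a major second below written, so the part must be a major second above concert.
E#3 → F##3
G4 → A4
F#3 → G#3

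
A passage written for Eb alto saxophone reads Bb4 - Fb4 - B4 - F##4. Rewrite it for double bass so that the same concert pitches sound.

Db5 Abb4 D5 A#4

First find concert pitch: the Eb alto saxophone sounds a major sixth below written, so Bb4 Fb4 B4 F##4 sounds Db4 Abb3 D4 A#3.
Then write for double bass: it sounds a perfect octave below written, so the part must be a perfect octave above concert.
Db4 → Db5
Abb3 → Abb4
D4 → D5
A#3 → A#4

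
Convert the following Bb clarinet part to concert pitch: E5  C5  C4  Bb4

The Bb clarinet sounds a major second below written, so transpose each written note down a major second.
E5 -> D5
C5 -> Bb4
C4 -> Bb3
Bb4 -> Ab4

D5 Bb4 Bb3 Ab4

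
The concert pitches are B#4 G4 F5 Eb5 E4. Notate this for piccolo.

B#3 G3 F4 Eb4 E3

The piccolo sounds a perfect octave above written, so the written part must be a perfect octave below concert — transpose each note down.
B#4 gives B#3
G4 gives G3
F5 gives F4
Eb5 gives Eb4
E4 gives E3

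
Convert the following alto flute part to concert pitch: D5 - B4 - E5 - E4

A4 F#4 B4 B3

The alto flute sounds a perfect fourth below written, so transpose each written note down a perfect fourth.
D5 gives A4
B4 gives F#4
E5 gives B4
E4 gives B3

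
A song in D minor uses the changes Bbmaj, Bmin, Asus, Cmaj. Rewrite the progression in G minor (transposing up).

Ebmaj Emin Dsus Fmaj

D minor up to G minor is a perfect fourth; each chord root moves by that interval while the quality stays the same.
Bbmaj: root Bb up a perfect fourth → Eb, giving Ebmaj.
Bmin: root B up a perfect fourth → E, giving Emin.
Asus: root A up a perfect fourth → D, giving Dsus.
Cmaj: root C up a perfect fourth → F, giving Fmaj.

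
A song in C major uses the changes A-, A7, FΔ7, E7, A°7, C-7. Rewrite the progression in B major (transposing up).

G#- G#7 EΔ7 D#7 G#°7 B-7

C major up to B major is a major seventh; each chord root moves by that interval while the quality stays the same.
A-: root A up a major seventh → G#, giving G#-.
A7: root A up a major seventh → G#, giving G#7.
FΔ7: root F up a major seventh → E, giving EΔ7.
E7: root E up a major seventh → D#, giving D#7.
A°7: root A up a major seventh → G#, giving G#°7.
C-7: root C up a major seventh → B, giving B-7.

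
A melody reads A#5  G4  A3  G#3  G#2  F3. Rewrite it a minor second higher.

A#5 becomes B5
G4 becomes Ab4
A3 becomes Bb3
G#3 becomes A3
G#2 becomes A2
F3 becomes Gb3

B5 Ab4 Bb3 A3 A2 Gb3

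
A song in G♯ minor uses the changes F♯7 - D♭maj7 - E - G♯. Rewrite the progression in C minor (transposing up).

Bb7 Gbbmaj7 Ab C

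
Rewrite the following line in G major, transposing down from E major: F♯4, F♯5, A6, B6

A3 A4 C6 D6

From E down to G is a major sixth; apply that to each pitch.
F#4 becomes A3
F#5 becomes A4
A6 becomes C6
B6 becomes D6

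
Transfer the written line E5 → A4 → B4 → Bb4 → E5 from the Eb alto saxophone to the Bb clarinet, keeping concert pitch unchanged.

A4 D4 E4 Eb4 A4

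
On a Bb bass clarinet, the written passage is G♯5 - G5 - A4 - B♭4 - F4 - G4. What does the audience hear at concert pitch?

Written C4 on the Bb bass clarinet sounds as Bb2, a major ninth lower; apply that shift to every note.
G#5 to F#4
G5 to F4
A4 to G3
Bb4 to Ab3
F4 to Eb3
G4 to F3

F#4 F4 G3 Ab3 Eb3 F3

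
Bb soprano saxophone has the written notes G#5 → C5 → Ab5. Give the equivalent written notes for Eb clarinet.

D#5 G4 Eb5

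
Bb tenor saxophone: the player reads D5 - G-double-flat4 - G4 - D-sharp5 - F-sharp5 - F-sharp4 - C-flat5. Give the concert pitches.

C4 Fbb3 F3 C#4 E4 E3 Bbb3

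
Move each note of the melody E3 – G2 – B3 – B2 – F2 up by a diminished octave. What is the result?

Eb4 Gb3 Bb4 Bb3 Fb3

E3 gives Eb4
G2 gives Gb3
B3 gives Bb4
B2 gives Bb3
F2 gives Fb3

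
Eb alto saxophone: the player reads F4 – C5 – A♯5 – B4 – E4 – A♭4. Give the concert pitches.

Ab3 Eb4 C#5 D4 G3 Cb4

Written C4 on the Eb alto saxophone sounds as Eb3, a major sixth lower; apply that shift to every note.
F4 → Ab3
C5 → Eb4
A#5 → C#5
B4 → D4
E4 → G3
Ab4 → Cb4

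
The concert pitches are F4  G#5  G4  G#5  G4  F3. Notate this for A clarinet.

Ab4 B5 Bb4 B5 Bb4 Ab3

Written C4 sounds as A3 on the A clarinet, so concert pitches are written a minor third up.
F4 → Ab4
G#5 → B5
G4 → Bb4
G#5 → B5
G4 → Bb4
F3 → Ab3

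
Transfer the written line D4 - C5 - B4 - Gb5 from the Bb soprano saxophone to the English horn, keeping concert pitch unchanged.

First find concert pitch: the Bb soprano saxophone sounds a major second below written, so D4 C5 B4 Gb5 sounds C4 Bb4 A4 Fb5.
Then write for English horn: it sounds a perfect fifth below written, so the part must be a perfect fifth above concert.
C4 → G4
Bb4 → F5
A4 → E5
Fb5 → Cb6

G4 F5 E5 Cb6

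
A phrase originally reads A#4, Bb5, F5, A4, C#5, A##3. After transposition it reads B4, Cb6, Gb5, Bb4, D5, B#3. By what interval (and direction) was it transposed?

Take the first pair: A#4 → B4. A to B spans 2 letter names, so the interval is some kind of second.
A#4 to B4 is 1 semitone, which makes it a minor second; the second version is higher, so the direction is up.
Checking another pair — A##3 → B#3 — gives the same interval.

up a minor second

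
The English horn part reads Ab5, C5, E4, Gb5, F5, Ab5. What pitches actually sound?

Written C4 on the English horn sounds as F3, a perfect fifth lower; apply that shift to every note.
Ab5 becomes Db5
C5 becomes F4
E4 becomes A3
Gb5 becomes Cb5
F5 becomes Bb4
Ab5 becomes Db5

Db5 F4 A3 Cb5 Bb4 Db5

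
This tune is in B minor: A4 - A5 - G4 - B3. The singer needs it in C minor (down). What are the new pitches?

Bb3 Bb4 Ab3 C3

B minor to C minor down is a major seventh, so every note moves down by that interval.
A4 gives Bb3
A5 gives Bb4
G4 gives Ab3
B3 gives C3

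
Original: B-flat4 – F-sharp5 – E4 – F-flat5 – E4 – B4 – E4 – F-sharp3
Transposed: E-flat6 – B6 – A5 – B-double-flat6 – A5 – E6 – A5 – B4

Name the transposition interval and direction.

From Bb4 to Eb6 is 11 letter names — an eleventh of some quality.
Bb4 to Eb6 is 17 semitones, which makes it a perfect eleventh; the second version is higher, so the direction is up.
Checking another pair — F#3 → B4 — gives the same interval.

up a perfect eleventh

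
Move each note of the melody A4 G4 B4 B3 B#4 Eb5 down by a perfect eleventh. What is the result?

E3 D3 F#3 F#2 F##3 Bb3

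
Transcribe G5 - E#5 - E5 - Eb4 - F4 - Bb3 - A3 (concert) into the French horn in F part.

Written C4 sounds as F3 on the French horn in F, so concert pitches are written a perfect fifth up.
G5 -> D6
E#5 -> B#5
E5 -> B5
Eb4 -> Bb4
F4 -> C5
Bb3 -> F4
A3 -> E4

D6 B#5 B5 Bb4 C5 F4 E4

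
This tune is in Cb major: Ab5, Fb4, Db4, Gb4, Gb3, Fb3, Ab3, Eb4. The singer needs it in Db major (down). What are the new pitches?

Bb4 Gb3 Eb3 Ab3 Ab2 Gb2 Bb2 F3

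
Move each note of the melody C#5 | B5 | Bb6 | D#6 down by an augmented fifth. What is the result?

F4 Eb5 Ebb6 G5

An augmented fifth down from C#5 gives F4.
B5: a fifth down reaches E, and 8 semitones makes it Eb5.
Bb6: a fifth down reaches E, and 8 semitones makes it Ebb6.
An augmented fifth down from D#6 gives G5.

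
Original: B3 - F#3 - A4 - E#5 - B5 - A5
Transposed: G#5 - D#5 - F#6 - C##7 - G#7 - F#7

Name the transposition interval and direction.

up a major thirteenth

Take the first pair: B3 → G#5. B to G spans 13 letter names, so the interval is some kind of thirteenth.
B3 to G#5 is 21 semitones, which makes it a major thirteenth; the second version is higher, so the direction is up.
Checking another pair — A5 → F#7 — gives the same interval.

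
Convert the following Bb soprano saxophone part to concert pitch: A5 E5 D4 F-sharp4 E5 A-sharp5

The Bb soprano saxophone sounds a major second below written, so transpose each written note down a major second.
A5 → G5
E5 → D5
D4 → C4
F#4 → E4
E5 → D5
A#5 → G#5

G5 D5 C4 E4 D5 G#5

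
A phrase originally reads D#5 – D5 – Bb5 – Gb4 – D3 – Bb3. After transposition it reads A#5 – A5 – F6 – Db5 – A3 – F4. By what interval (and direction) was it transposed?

From D#5 to A#5 is 5 letter names — a fifth of some quality.
D#5 to A#5 is 7 semitones, which makes it a perfect fifth; the second version is higher, so the direction is up.
Checking another pair — Bb3 → F4 — gives the same interval.

up a perfect fifth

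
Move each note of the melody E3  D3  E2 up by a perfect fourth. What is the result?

A3 G3 A2

E3 up a perfect fourth is A3.
D3: a fourth up reaches G, and 5 semitones makes it G3.
A perfect fourth up from E2 gives A2.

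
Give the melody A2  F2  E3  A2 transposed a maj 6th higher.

F#3 D3 C#4 F#3

A major sixth up from A2 gives F#3.
F2: a sixth up reaches D, and 9 semitones makes it D3.
E3 up a major sixth is C#4.
A major sixth up from A2 gives F#3.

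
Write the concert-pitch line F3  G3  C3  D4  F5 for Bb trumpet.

G3 A3 D3 E4 G5

Written C4 sounds as Bb3 on the Bb trumpet, so concert pitches are written a major second up.
F3 → G3
G3 → A3
C3 → D3
D4 → E4
F5 → G5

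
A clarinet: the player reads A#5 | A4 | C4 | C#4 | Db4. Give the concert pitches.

F##5 F#4 A3 A#3 Bb3

The A clarinet sounds a minor third below written, so transpose each written note down a minor third.
A#5 becomes F##5
A4 becomes F#4
C4 becomes A3
C#4 becomes A#3
Db4 becomes Bb3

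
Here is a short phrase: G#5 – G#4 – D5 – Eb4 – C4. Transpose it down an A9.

F4 F3 Cb4 Dbb3 Bbb2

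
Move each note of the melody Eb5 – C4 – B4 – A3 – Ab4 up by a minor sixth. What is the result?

Eb5 to Cb6
C4 to Ab4
B4 to G5
A3 to F4
Ab4 to Fb5

Cb6 Ab4 G5 F4 Fb5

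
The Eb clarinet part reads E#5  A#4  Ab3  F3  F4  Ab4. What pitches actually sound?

The Eb clarinet sounds a minor third above written, so transpose each written note up a minor third.
E#5 -> G#5
A#4 -> C#5
Ab3 -> Cb4
F3 -> Ab3
F4 -> Ab4
Ab4 -> Cb5

G#5 C#5 Cb4 Ab3 Ab4 Cb5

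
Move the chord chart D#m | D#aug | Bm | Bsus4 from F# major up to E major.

C#m C#aug Am Asus4

F# major up to E major is a minor seventh; each chord root moves by that interval while the quality stays the same.
D#m: root D# up a minor seventh → C#, giving C#m.
D#aug: root D# up a minor seventh → C#, giving C#aug.
Bm: root B up a minor seventh → A, giving Am.
Bsus4: root B up a minor seventh → A, giving Asus4.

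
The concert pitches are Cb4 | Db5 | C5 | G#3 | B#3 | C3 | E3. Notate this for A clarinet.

Ebb4 Fb5 Eb5 B3 D#4 Eb3 G3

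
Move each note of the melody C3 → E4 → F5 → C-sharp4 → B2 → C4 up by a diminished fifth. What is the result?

C3 -> Gb3
E4 -> Bb4
F5 -> Cb6
C#4 -> G4
B2 -> F3
C4 -> Gb4

Gb3 Bb4 Cb6 G4 F3 Gb4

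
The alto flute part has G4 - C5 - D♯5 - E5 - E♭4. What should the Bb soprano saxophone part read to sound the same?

E4 A4 B#4 C#5 C4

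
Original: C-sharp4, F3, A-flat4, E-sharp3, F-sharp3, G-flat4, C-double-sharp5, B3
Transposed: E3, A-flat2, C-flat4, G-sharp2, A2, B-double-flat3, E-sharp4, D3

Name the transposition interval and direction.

down a major sixth

From C#4 to E3 is 6 letter names — a sixth of some quality.
E3 to C#4 is 9 semitones, which makes it a major sixth; the second version is lower, so the direction is down.
Checking another pair — B3 → D3 — gives the same interval.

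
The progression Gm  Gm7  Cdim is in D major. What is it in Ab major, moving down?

Dbm Dbm7 Gbdim

D major down to Ab major is an augmented fourth; each chord root moves by that interval while the quality stays the same.
Gm: root G down an augmented fourth → Db, giving Dbm.
Gm7: root G down an augmented fourth → Db, giving Dbm7.
Cdim: root C down an augmented fourth → Gb, giving Gbdim.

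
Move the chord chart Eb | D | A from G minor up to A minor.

F E B

G minor up to A minor is a major second; each chord root moves by that interval while the quality stays the same.
Eb: root Eb up a major second → F, giving F.
D: root D up a major second → E, giving E.
A: root A up a major second → B, giving B.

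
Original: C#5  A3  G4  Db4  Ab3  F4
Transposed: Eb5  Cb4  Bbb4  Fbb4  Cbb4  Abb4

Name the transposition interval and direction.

From C#5 to Eb5 is 3 letter names — a third of some quality.
C#5 to Eb5 is 2 semitones, which makes it a diminished third; the second version is higher, so the direction is up.
Checking another pair — F4 → Abb4 — gives the same interval.

up a diminished third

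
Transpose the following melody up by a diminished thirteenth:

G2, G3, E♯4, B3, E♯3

G2 up a diminished thirteenth is Ebb4.
A diminished thirteenth up from G3 gives Ebb5.
A diminished thirteenth up from E#4 gives C6.
B3 up a diminished thirteenth is Gb5.
A diminished thirteenth up from E#3 gives C5.

Ebb4 Ebb5 C6 Gb5 C5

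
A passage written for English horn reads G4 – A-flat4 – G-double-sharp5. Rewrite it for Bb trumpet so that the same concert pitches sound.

First find concert pitch: the English horn sounds a perfect fifth below written, so G4 A-flat4 G-double-sharp5 sounds C4 Db4 C##5.
Then write for Bb trumpet: it sounds a major second below written, so the part must be a major second above concert.
C4 → D4
Db4 → Eb4
C##5 → D##5

D4 Eb4 D##5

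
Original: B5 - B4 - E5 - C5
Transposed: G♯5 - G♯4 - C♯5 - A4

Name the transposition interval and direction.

down a minor third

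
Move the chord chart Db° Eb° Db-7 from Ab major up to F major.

Bb° C° Bb-7

Ab major up to F major is a major sixth; each chord root moves by that interval while the quality stays the same.
Db°: root Db up a major sixth → Bb, giving Bb°.
Eb°: root Eb up a major sixth → C, giving C°.
Db-7: root Db up a major sixth → Bb, giving Bb-7.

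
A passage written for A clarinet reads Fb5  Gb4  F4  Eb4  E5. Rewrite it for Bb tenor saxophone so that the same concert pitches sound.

Eb6 F5 E5 D5 D#6

First find concert pitch: the A clarinet sounds a minor third below written, so Fb5 Gb4 F4 Eb4 E5 sounds Db5 Eb4 D4 C4 C#5.
Then write for Bb tenor saxophone: it sounds a major ninth below written, so the part must be a major ninth above concert.
Db5 → Eb6
Eb4 → F5
D4 → E5
C4 → D5
C#5 → D#6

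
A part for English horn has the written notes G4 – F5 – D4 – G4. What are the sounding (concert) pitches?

C4 Bb4 G3 C4

The English horn sounds a perfect fifth below written, so transpose each written note down a perfect fifth.
G4 becomes C4
F5 becomes Bb4
D4 becomes G3
G4 becomes C4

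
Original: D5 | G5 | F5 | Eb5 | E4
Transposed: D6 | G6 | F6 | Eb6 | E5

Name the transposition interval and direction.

Take the first pair: D5 → D6. D to D spans 8 letter names, so the interval is some kind of octave.
D5 to D6 is 12 semitones, which makes it a perfect octave; the second version is higher, so the direction is up.
Checking another pair — E4 → E5 — gives the same interval.

up a perfect octave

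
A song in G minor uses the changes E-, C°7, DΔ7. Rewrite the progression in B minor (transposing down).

G#- E°7 F#Δ7

G minor down to B minor is a minor sixth; each chord root moves by that interval while the quality stays the same.
E-: root E down a minor sixth → G#, giving G#-.
C°7: root C down a minor sixth → E, giving E°7.
DΔ7: root D down a minor sixth → F#, giving F#Δ7.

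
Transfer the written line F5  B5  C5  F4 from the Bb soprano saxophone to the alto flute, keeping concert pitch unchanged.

First find concert pitch: the Bb soprano saxophone sounds a major second below written, so F5 B5 C5 F4 sounds Eb5 A5 Bb4 Eb4.
Then write for alto flute: it sounds a perfect fourth below written, so the part must be a perfect fourth above concert.
Eb5 → Ab5
A5 → D6
Bb4 → Eb5
Eb4 → Ab4

Ab5 D6 Eb5 Ab4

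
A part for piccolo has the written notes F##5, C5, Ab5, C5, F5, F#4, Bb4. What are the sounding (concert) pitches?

F##6 C6 Ab6 C6 F6 F#5 Bb5

The piccolo sounds a perfect octave above written, so transpose each written note up a perfect octave.
F##5 → F##6
C5 → C6
Ab5 → Ab6
C5 → C6
F5 → F6
F#4 → F#5
Bb4 → Bb5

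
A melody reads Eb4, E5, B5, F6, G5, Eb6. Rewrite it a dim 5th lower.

Eb4: a fifth down reaches A, and 6 semitones makes it A3.
E5: a fifth down reaches A, and 6 semitones makes it A#4.
B5: a fifth down reaches E, and 6 semitones makes it E#5.
F6 down a diminished fifth is B5.
G5: a fifth down reaches C, and 6 semitones makes it C#5.
A diminished fifth down from Eb6 gives A5.

A3 A#4 E#5 B5 C#5 A5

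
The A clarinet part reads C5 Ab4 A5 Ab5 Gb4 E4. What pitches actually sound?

A4 F4 F#5 F5 Eb4 C#4

The A clarinet sounds a minor third below written, so transpose each written note down a minor third.
C5 becomes A4
Ab4 becomes F4
A5 becomes F#5
Ab5 becomes F5
Gb4 becomes Eb4
E4 becomes C#4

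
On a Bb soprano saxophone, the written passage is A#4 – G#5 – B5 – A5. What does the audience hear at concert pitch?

G#4 F#5 A5 G5

Written C4 on the Bb soprano saxophone sounds as Bb3, a major second lower; apply that shift to every note.
A#4 to G#4
G#5 to F#5
B5 to A5
A5 to G5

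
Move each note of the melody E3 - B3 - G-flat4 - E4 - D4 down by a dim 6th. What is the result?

A diminished sixth down from E3 gives G##2.
B3: a sixth down reaches D, and 7 semitones makes it D##3.
A diminished sixth down from Gb4 gives B3.
E4: a sixth down reaches G, and 7 semitones makes it G##3.
A diminished sixth down from D4 gives F##3.

G##2 D##3 B3 G##3 F##3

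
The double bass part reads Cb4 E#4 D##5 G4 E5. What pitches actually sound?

Written C4 on the double bass sounds as C3, a perfect octave lower; apply that shift to every note.
Cb4 gives Cb3
E#4 gives E#3
D##5 gives D##4
G4 gives G3
E5 gives E4

Cb3 E#3 D##4 G3 E4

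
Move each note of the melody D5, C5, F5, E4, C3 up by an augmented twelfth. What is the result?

An augmented twelfth up from D5 gives A#6.
C5: a twelfth up reaches G, and 20 semitones makes it G#6.
F5: a twelfth up reaches C, and 20 semitones makes it C#7.
E4: a twelfth up reaches B, and 20 semitones makes it B#5.
C3: a twelfth up reaches G, and 20 semitones makes it G#4.

A#6 G#6 C#7 B#5 G#4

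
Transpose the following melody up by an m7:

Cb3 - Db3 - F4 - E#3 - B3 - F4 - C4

Bbb3 Cb4 Eb5 D#4 A4 Eb5 Bb4

Cb3 -> Bbb3
Db3 -> Cb4
F4 -> Eb5
E#3 -> D#4
B3 -> A4
F4 -> Eb5
C4 -> Bb4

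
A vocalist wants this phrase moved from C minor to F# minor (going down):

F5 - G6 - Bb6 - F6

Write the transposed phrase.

B4 C#6 E6 B5

From C down to F# is a diminished fifth; apply that to each pitch.
F5 gives B4
G6 gives C#6
Bb6 gives E6
F6 gives B5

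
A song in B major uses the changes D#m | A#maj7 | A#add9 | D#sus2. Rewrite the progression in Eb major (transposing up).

Gm Dmaj7 Dadd9 Gsus2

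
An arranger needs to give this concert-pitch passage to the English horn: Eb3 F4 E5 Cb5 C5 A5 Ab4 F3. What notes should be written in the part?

Bb3 C5 B5 Gb5 G5 E6 Eb5 C4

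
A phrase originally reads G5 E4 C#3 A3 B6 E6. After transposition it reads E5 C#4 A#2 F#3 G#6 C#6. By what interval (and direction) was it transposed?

Take the first pair: G5 → E5. G to E spans 3 letter names, so the interval is some kind of third.
E5 to G5 is 3 semitones, which makes it a minor third; the second version is lower, so the direction is down.
Checking another pair — E6 → C#6 — gives the same interval.

down a minor third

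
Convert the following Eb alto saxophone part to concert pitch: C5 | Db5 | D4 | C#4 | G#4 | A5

The Eb alto saxophone sounds a major sixth below written, so transpose each written note down a major sixth.
C5 → Eb4
Db5 → Fb4
D4 → F3
C#4 → E3
G#4 → B3
A5 → C5

Eb4 Fb4 F3 E3 B3 C5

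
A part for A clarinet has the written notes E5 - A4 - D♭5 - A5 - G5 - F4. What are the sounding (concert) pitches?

C#5 F#4 Bb4 F#5 E5 D4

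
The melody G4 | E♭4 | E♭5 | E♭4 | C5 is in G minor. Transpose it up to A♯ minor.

From G up to A♯ is an augmented second; apply that to each pitch.
G4 to A#4
Eb4 to F#4
Eb5 to F#5
Eb4 to F#4
C5 to D#5

A#4 F#4 F#5 F#4 D#5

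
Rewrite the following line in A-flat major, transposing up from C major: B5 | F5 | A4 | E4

C major to A-flat major up is a minor sixth, so every note moves up by that interval.
B5 → G6
F5 → Db6
A4 → F5
E4 → C5

G6 Db6 F5 C5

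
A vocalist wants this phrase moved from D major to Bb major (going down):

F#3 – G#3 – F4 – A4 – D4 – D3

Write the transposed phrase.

D major to Bb major down is a major third, so every note moves down by that interval.
F#3 becomes D3
G#3 becomes E3
F4 becomes Db4
A4 becomes F4
D4 becomes Bb3
D3 becomes Bb2

D3 E3 Db4 F4 Bb3 Bb2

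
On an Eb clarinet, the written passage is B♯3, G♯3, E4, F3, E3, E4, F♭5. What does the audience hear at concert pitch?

The Eb clarinet sounds a minor third above written, so transpose each written note up a minor third.
B#3 -> D#4
G#3 -> B3
E4 -> G4
F3 -> Ab3
E3 -> G3
E4 -> G4
Fb5 -> Abb5

D#4 B3 G4 Ab3 G3 G4 Abb5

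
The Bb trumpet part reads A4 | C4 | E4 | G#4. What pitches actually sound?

G4 Bb3 D4 F#4

The Bb trumpet sounds a major second below written, so transpose each written note down a major second.
A4 becomes G4
C4 becomes Bb3
E4 becomes D4
G#4 becomes F#4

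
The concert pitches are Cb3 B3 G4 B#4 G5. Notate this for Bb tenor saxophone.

Db4 C#5 A5 C##6 A6

The Bb tenor saxophone sounds a major ninth below written, so the written part must be a major ninth above concert — transpose each note up.
Cb3 to Db4
B3 to C#5
G4 to A5
B#4 to C##6
G5 to A6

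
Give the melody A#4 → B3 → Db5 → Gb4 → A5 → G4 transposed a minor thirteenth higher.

A#4 -> F#6
B3 -> G5
Db5 -> Bbb6
Gb4 -> Ebb6
A5 -> F7
G4 -> Eb6

F#6 G5 Bbb6 Ebb6 F7 Eb6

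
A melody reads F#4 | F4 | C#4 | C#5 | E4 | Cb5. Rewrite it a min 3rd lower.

F#4 down a minor third is D#4.
A minor third down from F4 gives D4.
A minor third down from C#4 gives A#3.
C#5 down a minor third is A#4.
E4 down a minor third is C#4.
Cb5 down a minor third is Ab4.

D#4 D4 A#3 A#4 C#4 Ab4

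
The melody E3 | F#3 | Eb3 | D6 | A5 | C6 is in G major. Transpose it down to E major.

G major to E major down is a minor third, so every note moves down by that interval.
E3 -> C#3
F#3 -> D#3
Eb3 -> C3
D6 -> B5
A5 -> F#5
C6 -> A5

C#3 D#3 C3 B5 F#5 A5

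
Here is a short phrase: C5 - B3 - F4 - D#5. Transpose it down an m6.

E4 D#3 A3 F##4

C5 → E4
B3 → D#3
F4 → A3
D#5 → F##4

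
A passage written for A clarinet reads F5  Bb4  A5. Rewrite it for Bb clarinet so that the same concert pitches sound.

First find concert pitch: the A clarinet sounds a minor third below written, so F5 Bb4 A5 sounds D5 G4 F#5.
Then write for Bb clarinet: it sounds a major second below written, so the part must be a major second above concert.
D5 → E5
G4 → A4
F#5 → G#5

E5 A4 G#5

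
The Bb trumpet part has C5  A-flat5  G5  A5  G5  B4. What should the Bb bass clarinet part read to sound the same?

C6 Ab6 G6 A6 G6 B5

First find concert pitch: the Bb trumpet sounds a major second below written, so C5 A-flat5 G5 A5 G5 B4 sounds Bb4 Gb5 F5 G5 F5 A4.
Then write for Bb bass clarinet: it sounds a major ninth below written, so the part must be a major ninth above concert.
Bb4 → C6
Gb5 → Ab6
F5 → G6
G5 → A6
F5 → G6
A4 → B5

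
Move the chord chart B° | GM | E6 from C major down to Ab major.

C major down to Ab major is a major third; each chord root moves by that interval while the quality stays the same.
B°: root B down a major third → G, giving G°.
GM: root G down a major third → Eb, giving EbM.
E6: root E down a major third → C, giving C6.

G° EbM C6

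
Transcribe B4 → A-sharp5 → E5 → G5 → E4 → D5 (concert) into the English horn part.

Written C4 sounds as F3 on the English horn, so concert pitches are written a perfect fifth up.
B4 -> F#5
A#5 -> E#6
E5 -> B5
G5 -> D6
E4 -> B4
D5 -> A5

F#5 E#6 B5 D6 B4 A5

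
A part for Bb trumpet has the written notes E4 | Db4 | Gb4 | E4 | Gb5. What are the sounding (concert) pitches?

D4 Cb4 Fb4 D4 Fb5

The Bb trumpet sounds a major second below written, so transpose each written note down a major second.
E4 -> D4
Db4 -> Cb4
Gb4 -> Fb4
E4 -> D4
Gb5 -> Fb5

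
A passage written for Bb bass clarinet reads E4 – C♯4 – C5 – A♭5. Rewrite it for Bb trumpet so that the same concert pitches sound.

E3 C#3 C4 Ab4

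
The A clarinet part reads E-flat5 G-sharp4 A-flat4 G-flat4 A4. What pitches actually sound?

Written C4 on the A clarinet sounds as A3, a minor third lower; apply that shift to every note.
Eb5 gives C5
G#4 gives E#4
Ab4 gives F4
Gb4 gives Eb4
A4 gives F#4

C5 E#4 F4 Eb4 F#4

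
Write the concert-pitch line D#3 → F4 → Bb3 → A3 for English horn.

Written C4 sounds as F3 on the English horn, so concert pitches are written a perfect fifth up.
D#3 -> A#3
F4 -> C5
Bb3 -> F4
A3 -> E4

A#3 C5 F4 E4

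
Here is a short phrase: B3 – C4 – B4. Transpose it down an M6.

B3 gives D3
C4 gives Eb3
B4 gives D4

D3 Eb3 D4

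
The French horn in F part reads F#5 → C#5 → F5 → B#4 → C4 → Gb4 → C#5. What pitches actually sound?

B4 F#4 Bb4 E#4 F3 Cb4 F#4

The French horn in F sounds a perfect fifth below written, so transpose each written note down a perfect fifth.
F#5 gives B4
C#5 gives F#4
F5 gives Bb4
B#4 gives E#4
C4 gives F3
Gb4 gives Cb4
C#5 gives F#4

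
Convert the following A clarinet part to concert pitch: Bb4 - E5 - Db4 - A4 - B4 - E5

G4 C#5 Bb3 F#4 G#4 C#5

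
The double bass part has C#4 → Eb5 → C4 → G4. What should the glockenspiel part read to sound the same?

C#1 Eb2 C1 G1

First find concert pitch: the double bass sounds a perfect octave below written, so C#4 Eb5 C4 G4 sounds C#3 Eb4 C3 G3.
Then write for glockenspiel: it sounds a perfect fifteenth above written, so the part must be a perfect fifteenth below concert.
C#3 → C#1
Eb4 → Eb2
C3 → C1
G3 → G1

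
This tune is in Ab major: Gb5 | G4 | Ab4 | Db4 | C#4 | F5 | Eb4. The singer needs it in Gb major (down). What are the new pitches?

Fb5 F4 Gb4 Cb4 B3 Eb5 Db4

From Ab down to Gb is a major second; apply that to each pitch.
Gb5 gives Fb5
G4 gives F4
Ab4 gives Gb4
Db4 gives Cb4
C#4 gives B3
F5 gives Eb5
Eb4 gives Db4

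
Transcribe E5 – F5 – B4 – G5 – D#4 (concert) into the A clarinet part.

G5 Ab5 D5 Bb5 F#4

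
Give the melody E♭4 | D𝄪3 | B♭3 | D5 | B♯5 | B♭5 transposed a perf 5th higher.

Bb4 A##3 F4 A5 F##6 F6

Eb4 to Bb4
D##3 to A##3
Bb3 to F4
D5 to A5
B#5 to F##6
Bb5 to F6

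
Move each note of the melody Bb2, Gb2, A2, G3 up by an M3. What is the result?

D3 Bb2 C#3 B3

A major third up from Bb2 gives D3.
Gb2 up a major third is Bb2.
A2 up a major third is C#3.
A major third up from G3 gives B3.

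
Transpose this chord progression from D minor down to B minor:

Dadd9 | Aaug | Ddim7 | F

Badd9 F#aug Bdim7 D

D minor down to B minor is a minor third; each chord root moves by that interval while the quality stays the same.
Dadd9: root D down a minor third → B, giving Badd9.
Aaug: root A down a minor third → F#, giving F#aug.
Ddim7: root D down a minor third → B, giving Bdim7.
F: root F down a minor third → D, giving D.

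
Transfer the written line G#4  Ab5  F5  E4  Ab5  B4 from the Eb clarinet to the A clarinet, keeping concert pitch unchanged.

First find concert pitch: the Eb clarinet sounds a minor third above written, so G#4 Ab5 F5 E4 Ab5 B4 sounds B4 Cb6 Ab5 G4 Cb6 D5.
Then write for A clarinet: it sounds a minor third below written, so the part must be a minor third above concert.
B4 → D5
Cb6 → Ebb6
Ab5 → Cb6
G4 → Bb4
Cb6 → Ebb6
D5 → F5

D5 Ebb6 Cb6 Bb4 Ebb6 F5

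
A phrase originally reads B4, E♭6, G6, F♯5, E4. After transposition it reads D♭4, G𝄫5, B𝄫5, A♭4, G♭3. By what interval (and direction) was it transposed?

down an augmented sixth

Take the first pair: B4 → Db4. B to D spans 6 letter names, so the interval is some kind of sixth.
Db4 to B4 is 10 semitones, which makes it an augmented sixth; the second version is lower, so the direction is down.
Checking another pair — E4 → Gb3 — gives the same interval.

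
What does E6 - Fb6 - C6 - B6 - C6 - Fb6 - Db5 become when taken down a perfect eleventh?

B4 Cb5 G4 F#5 G4 Cb5 Ab3

E6: an eleventh down reaches B, and 17 semitones makes it B4.
Fb6 down a perfect eleventh is Cb5.
A perfect eleventh down from C6 gives G4.
A perfect eleventh down from B6 gives F#5.
C6: an eleventh down reaches G, and 17 semitones makes it G4.
Fb6: an eleventh down reaches C, and 17 semitones makes it Cb5.
A perfect eleventh down from Db5 gives Ab3.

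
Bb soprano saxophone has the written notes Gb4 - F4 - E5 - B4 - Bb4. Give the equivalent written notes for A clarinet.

Abb4 Gb4 F5 C5 Cb5

First find concert pitch: the Bb soprano saxophone sounds a major second below written, so Gb4 F4 E5 B4 Bb4 sounds Fb4 Eb4 D5 A4 Ab4.
Then write for A clarinet: it sounds a minor third below written, so the part must be a minor third above concert.
Fb4 → Abb4
Eb4 → Gb4
D5 → F5
A4 → C5
Ab4 → Cb5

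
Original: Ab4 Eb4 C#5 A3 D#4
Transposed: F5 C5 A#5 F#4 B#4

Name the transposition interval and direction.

Take the first pair: Ab4 → F5. A to F spans 6 letter names, so the interval is some kind of sixth.
Ab4 to F5 is 9 semitones, which makes it a major sixth; the second version is higher, so the direction is up.
Checking another pair — D#4 → B#4 — gives the same interval.

up a major sixth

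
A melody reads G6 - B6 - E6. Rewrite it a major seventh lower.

Ab5 C6 F5

G6 -> Ab5
B6 -> C6
E6 -> F5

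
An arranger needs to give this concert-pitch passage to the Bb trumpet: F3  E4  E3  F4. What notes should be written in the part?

Written C4 sounds as Bb3 on the Bb trumpet, so concert pitches are written a major second up.
F3 gives G3
E4 gives F#4
E3 gives F#3
F4 gives G4

G3 F#4 F#3 G4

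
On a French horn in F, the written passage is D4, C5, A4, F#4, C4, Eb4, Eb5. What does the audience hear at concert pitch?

G3 F4 D4 B3 F3 Ab3 Ab4

Written C4 on the French horn in F sounds as F3, a perfect fifth lower; apply that shift to every note.
D4 -> G3
C5 -> F4
A4 -> D4
F#4 -> B3
C4 -> F3
Eb4 -> Ab3
Eb5 -> Ab4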